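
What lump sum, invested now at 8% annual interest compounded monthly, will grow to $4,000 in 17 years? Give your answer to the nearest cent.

Periodic rate = 8%/12 = 0.00666667; 204 periods.
P = 4,000/(1 + 0.08/12)^204 ≈ 4,000/3.878648292 ≈ 1,031.2871.

$1,031.29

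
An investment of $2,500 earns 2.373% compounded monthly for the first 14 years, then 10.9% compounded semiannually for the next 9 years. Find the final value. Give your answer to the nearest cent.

$9,055.60

After 14 years at 2.373%: 2,500 × 1.393602261 ≈ 3,484.0057.
Then 9 years at 10.9%: 3,484.0057 × 2.599192908 ≈ 9,055.6028.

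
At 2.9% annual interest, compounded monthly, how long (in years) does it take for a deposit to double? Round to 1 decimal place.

(1 + 0.00241667)^(12t) = 2.
12t = ln 2 / ln(1 + 0.00241667) ≈ 0.69315/0.00241375 ≈ 287.1660.
t ≈ 23.9305.

23.9 years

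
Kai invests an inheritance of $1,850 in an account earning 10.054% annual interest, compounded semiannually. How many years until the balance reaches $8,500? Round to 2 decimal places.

(1 + 0.05027)^(2t) = 8,500/1,850 = 4.5946.
2t·ln(1 + 0.05027) = ln(4.5946); 2t = 1.5249/0.0490473 ≈ 31.0900.
t ≈ 15.5450 years.

15.55 years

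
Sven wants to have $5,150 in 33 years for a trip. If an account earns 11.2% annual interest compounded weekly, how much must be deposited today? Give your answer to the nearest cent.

$128.35

Growth factor = (1 + 0.112/52)^1716 ≈ 40.12603592.
P = 5,150/40.12603592 ≈ 128.3456.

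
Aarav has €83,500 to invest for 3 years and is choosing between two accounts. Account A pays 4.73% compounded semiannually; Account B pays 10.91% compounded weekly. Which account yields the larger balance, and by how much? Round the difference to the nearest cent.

Account B, by €19,721.27

A: (1 + 0.02365)^6 ≈ 1.1505591342, so 83,500 × 1.1505591342 ≈ 96,071.6877.
B: (1 + 0.1091/52)^156 ≈ 1.38674202518, so 83,500 × 1.38674202518 ≈ 115,792.9591.
Difference ≈ 19,721.2714 in favor of B.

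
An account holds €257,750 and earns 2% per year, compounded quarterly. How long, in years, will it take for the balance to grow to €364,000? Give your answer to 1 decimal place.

(1 + 0.005)^(4t) = 364,000/257,750 = 1.4122.
4t·ln(1 + 0.005) = ln(1.4122); 4t = 0.34516/0.00498754 ≈ 69.2052.
t ≈ 17.3013 years.

17.3 years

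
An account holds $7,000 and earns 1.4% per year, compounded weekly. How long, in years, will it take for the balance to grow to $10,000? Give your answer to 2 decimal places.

25.48 years

We need (1 + 0.000269231)^(52t) = 1.4286, so 52t = ln 1.4286 / ln 1.000269 ≈ 1324.9710.
t ≈ 1324.9710/52 = 25.4802 years.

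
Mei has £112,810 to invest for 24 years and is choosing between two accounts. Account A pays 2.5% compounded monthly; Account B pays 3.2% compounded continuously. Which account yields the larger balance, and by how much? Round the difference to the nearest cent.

A: (1 + 0.025/12)^288 ≈ 1.8209819102, so 112,810 × 1.8209819102 ≈ 205,424.9693.
B: e^(0.032·24) = e^0.768 ≈ 2.15545103793, so 112,810 × 2.15545103793 ≈ 243,156.4316.
Difference ≈ 37,731.4623 in favor of B.

Account B, by £37,731.46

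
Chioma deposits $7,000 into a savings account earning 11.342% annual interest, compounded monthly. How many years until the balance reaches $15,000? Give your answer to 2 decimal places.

(1 + 0.00945167)^(12t) = 15,000/7,000 = 2.1429.
12t·ln(1 + 0.00945167) = ln(2.1429); 12t = 0.76214/0.00940728 ≈ 81.0160.
t ≈ 6.7513 years.

6.75 years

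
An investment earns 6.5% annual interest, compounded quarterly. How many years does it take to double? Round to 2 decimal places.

(1 + 0.01625)^(4t) = 2.
4t = ln 2 / ln(1 + 0.01625) ≈ 0.69315/0.0161194 ≈ 43.0009.
t ≈ 10.7502.

10.75 years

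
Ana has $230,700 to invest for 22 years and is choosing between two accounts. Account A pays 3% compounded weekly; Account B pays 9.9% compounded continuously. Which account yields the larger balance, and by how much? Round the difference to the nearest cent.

A: (1 + 0.03/52)^1144 ≈ 1.93442415636, so 230,700 × 1.93442415636 ≈ 446,271.6529.
B: e^(0.099·22) = e^2.178 ≈ 8.828631327027, so 230,700 × 8.828631327027 ≈ 2,036,765.2471.
Difference ≈ 1,590,493.5943 in favor of B.

Account B, by $1,590,493.59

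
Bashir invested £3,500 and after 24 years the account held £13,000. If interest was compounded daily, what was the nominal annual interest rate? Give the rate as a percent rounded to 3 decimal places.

5.468%

(1 + r/365)^8760 = 13,000/3,500 = 3.71429.
1 + r/365 = 3.71429^(1/8760) ≈ 1.00015, so r/365 ≈ 0.000149804.
r ≈ 365·0.000149804 = 5.46785%.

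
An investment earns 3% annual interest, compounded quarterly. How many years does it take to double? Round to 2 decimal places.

23.19 years

(1 + 0.0075)^(4t) = 2.
4t = ln 2 / ln(1 + 0.0075) ≈ 0.69315/0.00747201 ≈ 92.7658.
t ≈ 23.1914.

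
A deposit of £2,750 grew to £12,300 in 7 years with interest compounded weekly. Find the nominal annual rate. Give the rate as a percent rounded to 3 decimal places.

(1 + r/52)^364 = 12,300/2,750 = 4.47273.
1 + r/52 = 4.47273^(1/364) ≈ 1.004124, so r/52 ≈ 0.00412386.
r ≈ 52·0.00412386 = 21.44407%.

21.444%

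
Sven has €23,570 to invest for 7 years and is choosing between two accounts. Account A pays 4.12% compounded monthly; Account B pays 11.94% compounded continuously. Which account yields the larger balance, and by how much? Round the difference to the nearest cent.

Account B, by €22,934.24

A: (1 + 0.0412/12)^84 ≈ 1.333631995, so 23,570 × 1.333631995 ≈ 31,433.7061.
B: e^(0.1194·7) = e^0.8358 ≈ 2.3066586373, so 23,570 × 2.3066586373 ≈ 54,367.9441.
Difference ≈ 22,934.2380 in favor of B.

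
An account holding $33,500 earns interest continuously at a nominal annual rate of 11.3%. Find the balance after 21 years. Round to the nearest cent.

A = P·e^(rt) = 33,500·e^(0.113·21) = 33,500·e^2.373.
e^2.373 ≈ 10.7295326474, so A ≈ 359,439.3437.

$359,439.34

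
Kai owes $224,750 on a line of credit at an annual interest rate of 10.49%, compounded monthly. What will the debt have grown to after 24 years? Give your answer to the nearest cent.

Periodic rate = 10.49%/12 = 0.00874167; periods = 12·24 = 288.
A = 224,750·(1 + 0.1049/12)^288 ≈ 224,750·12.26389649018 ≈ 2,756,310.7362.

$2,756,310.74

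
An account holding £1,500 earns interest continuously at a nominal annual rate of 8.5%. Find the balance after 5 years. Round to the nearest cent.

£2,294.39

A = P·e^(rt) = 1,500·e^(0.085·5) = 1,500·e^0.425.
e^0.425 ≈ 1.52959042, so A ≈ 2,294.3856.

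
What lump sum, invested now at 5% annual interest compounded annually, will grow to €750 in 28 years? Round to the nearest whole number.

Annual rate = 5% = 0.05; 28 periods.
P = 750/(1 + 0.05)^28 ≈ 750/3.92012914 ≈ 191.3202.

€191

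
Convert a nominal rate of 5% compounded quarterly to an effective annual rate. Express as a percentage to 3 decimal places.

EAR = (1 + 5%/4)^4 − 1 = (1 + 0.0125)^4 − 1.
(1 + 0.0125)^4 ≈ 1.050945, so EAR ≈ 5.09453%.

5.095%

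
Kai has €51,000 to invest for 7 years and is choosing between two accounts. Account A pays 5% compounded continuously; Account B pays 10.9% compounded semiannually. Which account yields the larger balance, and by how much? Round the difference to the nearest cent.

A: e^(0.05·7) = e^0.35 ≈ 1.4190675486, so 51,000 × 1.4190675486 ≈ 72,372.4450.
B: (1 + 0.0545)^14 ≈ 2.10209421514, so 51,000 × 2.10209421514 ≈ 107,206.8050.
Difference ≈ 34,834.3600 in favor of B.

Account B, by €34,834.36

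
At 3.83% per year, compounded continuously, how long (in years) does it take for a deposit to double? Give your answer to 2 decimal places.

e^(0.0383t) = 2, so 0.0383t = ln 2 ≈ 0.69315.
t ≈ 0.69315/0.0383 ≈ 18.0978.

18.10 years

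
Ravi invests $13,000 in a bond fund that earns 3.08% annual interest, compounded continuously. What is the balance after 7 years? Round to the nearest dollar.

A = P·e^(rt) = 13,000·e^(0.0308·7) = 13,000·e^0.2156.
e^0.2156 ≈ 1.2406060373, so A ≈ 16,127.8785.

$16,128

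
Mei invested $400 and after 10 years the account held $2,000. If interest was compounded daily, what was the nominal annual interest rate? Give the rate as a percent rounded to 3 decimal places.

16.098%

The 3650-period growth factor is 2,000/400 = 5.
r/365 = 5^(1/3650) − 1 ≈ 0.000441039, so r ≈ 365·0.000441039 = 16.09793%.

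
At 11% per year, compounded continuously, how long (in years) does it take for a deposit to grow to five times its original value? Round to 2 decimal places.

14.63 years

e^(0.11t) = 5, so 0.11t = ln 5 ≈ 1.6094.
t ≈ 1.6094/0.11 ≈ 14.6313.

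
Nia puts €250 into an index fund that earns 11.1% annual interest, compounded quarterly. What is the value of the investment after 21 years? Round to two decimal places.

€2,491.66

Growth factor = (1 + 0.02775)^84 ≈ 9.966640147.
A ≈ 250 × 9.966640147 ≈ 2,491.6600.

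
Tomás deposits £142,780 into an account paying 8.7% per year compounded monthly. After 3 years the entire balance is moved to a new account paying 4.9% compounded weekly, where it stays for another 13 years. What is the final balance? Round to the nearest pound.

Phase 1: 142,780·(1 + 0.00725)^36 ≈ 185,186.4966.
Phase 2: 185,186.4966·(1 + 0.049/52)^676 ≈ 350,045.6136.

£350,046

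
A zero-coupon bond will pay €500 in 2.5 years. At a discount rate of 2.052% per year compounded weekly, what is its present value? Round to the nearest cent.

€475.00

Periodic rate = 2.052%/52 = 0.000394615; 130 periods.
P = 500/(1 + 0.02052/52)^130 ≈ 500/1.05262799 ≈ 475.0016.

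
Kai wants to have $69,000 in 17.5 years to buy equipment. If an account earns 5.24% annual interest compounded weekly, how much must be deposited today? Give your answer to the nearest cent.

Growth factor = (1 + 0.0524/52)^910 ≈ 2.500618955.
P = 69,000/2.500618955 ≈ 27,593.1684.

$27,593.17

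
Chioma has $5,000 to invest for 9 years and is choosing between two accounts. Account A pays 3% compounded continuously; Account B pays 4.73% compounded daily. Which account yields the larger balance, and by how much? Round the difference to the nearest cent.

Account B, by $1,103.27

A: e^(0.03·9) = e^0.27 ≈ 1.309964451, so 5,000 × 1.309964451 ≈ 6,549.8223.
B: (1 + 0.0473/365)^3285 ≈ 1.530619292, so 5,000 × 1.530619292 ≈ 7,653.0965.
Difference ≈ 1,103.2742 in favor of B.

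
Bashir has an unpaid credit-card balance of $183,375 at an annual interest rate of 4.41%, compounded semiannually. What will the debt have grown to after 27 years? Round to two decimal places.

$595,437.01

Growth factor = (1 + 0.02205)^54 ≈ 3.24710025958.
A ≈ 183,375 × 3.24710025958 ≈ 595,437.0101.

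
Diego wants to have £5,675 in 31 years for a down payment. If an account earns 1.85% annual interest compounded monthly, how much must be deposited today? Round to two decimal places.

£3,199.56

Periodic rate = 1.85%/12 = 0.00154167; 372 periods.
P = 5,675/(1 + 0.0185/12)^372 ≈ 5,675/1.773683364 ≈ 3,199.5564.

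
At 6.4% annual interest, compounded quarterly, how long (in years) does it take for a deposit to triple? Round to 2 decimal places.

17.30 years

(1 + 0.016)^(4t) = 3.
4t = ln 3 / ln(1 + 0.016) ≈ 1.0986/0.0158733 ≈ 69.2111.
t ≈ 17.3028.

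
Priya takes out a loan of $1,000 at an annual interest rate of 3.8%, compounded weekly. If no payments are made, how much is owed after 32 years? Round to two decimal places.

$3,372.17

Growth factor = (1 + 0.038/52)^1664 ≈ 3.372168161.
A ≈ 1,000 × 3.372168161 ≈ 3,372.1682.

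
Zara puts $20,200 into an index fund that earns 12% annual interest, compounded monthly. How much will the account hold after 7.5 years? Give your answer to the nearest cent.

Periodic rate = 12%/12 = 0.01; periods = 12·7.5 = 90.
A = 20,200·(1 + 0.01)^90 ≈ 20,200·2.4486326746 ≈ 49,462.3800.

$49,462.38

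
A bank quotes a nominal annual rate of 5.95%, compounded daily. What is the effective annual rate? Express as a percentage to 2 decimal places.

6.13%

EAR = (1 + 5.95%/365)^365 − 1 = (1 + 0.000163014)^365 − 1.
(1 + 0.000163014)^365 ≈ 1.061301, so EAR ≈ 6.13006%.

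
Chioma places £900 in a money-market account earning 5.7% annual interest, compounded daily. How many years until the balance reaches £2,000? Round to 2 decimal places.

14.01 years

We need (1 + 0.000156164)^(365t) = 2.2222, so 365t = ln 2.2222 / ln 1.000156 ≈ 5113.6503.
t ≈ 5113.6503/365 = 14.0100 years.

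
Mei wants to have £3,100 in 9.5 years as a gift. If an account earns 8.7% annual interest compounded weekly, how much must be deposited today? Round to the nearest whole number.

£1,357

Periodic rate = 8.7%/52 = 0.00167308; 494 periods.
P = 3,100/(1 + 0.087/52)^494 ≈ 3,100/2.283728401 ≈ 1,357.4294.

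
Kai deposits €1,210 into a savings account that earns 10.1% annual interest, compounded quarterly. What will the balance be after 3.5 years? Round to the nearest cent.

€1,715.55

Periodic rate = 10.1%/4 = 0.02525; periods = 4·3.5 = 14.
A = 1,210·(1 + 0.02525)^14 ≈ 1,210·1.417806266 ≈ 1,715.5456.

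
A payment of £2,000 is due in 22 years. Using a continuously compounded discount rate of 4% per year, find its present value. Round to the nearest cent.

£829.57

P = A·e^(−rt) = 2,000·e^(−0.88).
e^(−0.88) ≈ 0.4147829117, so P ≈ 829.5658.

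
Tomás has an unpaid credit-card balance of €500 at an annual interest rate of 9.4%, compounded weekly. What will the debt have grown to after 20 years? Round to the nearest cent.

Growth factor = (1 + 0.094/52)^1040 ≈ 6.54239178.
A ≈ 500 × 6.54239178 ≈ 3,271.1959.

€3,271.20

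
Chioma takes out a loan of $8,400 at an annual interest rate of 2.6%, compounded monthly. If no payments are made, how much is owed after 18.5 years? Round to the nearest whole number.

Growth factor = (1 + 0.026/12)^222 ≈ 1.6168497675.
A ≈ 8,400 × 1.6168497675 ≈ 13,581.5380.

$13,582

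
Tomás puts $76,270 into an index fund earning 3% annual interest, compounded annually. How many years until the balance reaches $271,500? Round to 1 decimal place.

43.0 years

(1 + 0.03)^t = 271,500/76,270 = 3.5597.
t·ln(1 + 0.03) = ln(3.5597); t = 1.2697/0.0295588 ≈ 42.9545.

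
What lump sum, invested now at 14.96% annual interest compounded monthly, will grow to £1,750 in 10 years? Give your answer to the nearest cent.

Periodic rate = 14.96%/12 = 0.0124667; 120 periods.
P = 1,750/(1 + 0.1496/12)^120 ≈ 1,750/4.422705963 ≈ 395.6854.

£395.69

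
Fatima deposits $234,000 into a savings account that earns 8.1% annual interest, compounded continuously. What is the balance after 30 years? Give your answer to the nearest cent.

A = P·e^(rt) = 234,000·e^(0.081·30) = 234,000·e^2.43.
e^2.43 ≈ 11.35888208, so A ≈ 2,657,978.4067.

$2,657,978.41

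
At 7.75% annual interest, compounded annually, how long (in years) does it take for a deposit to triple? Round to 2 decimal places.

14.72 years

(1 + 0.0775)^t = 3.
t = ln 3 / ln(1 + 0.0775) ≈ 1.0986/0.0746435 ≈ 14.7181.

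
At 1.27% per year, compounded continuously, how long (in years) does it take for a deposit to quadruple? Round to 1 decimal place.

e^(0.0127t) = 4, so 0.0127t = ln 4 ≈ 1.3863.
t ≈ 1.3863/0.0127 ≈ 109.1570.

109.2 years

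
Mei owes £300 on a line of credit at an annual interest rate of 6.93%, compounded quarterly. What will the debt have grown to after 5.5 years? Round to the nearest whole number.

£438

Periodic rate = 6.93%/4 = 0.017325; periods = 4·5.5 = 22.
A = 300·(1 + 0.017325)^22 ≈ 300·1.45919649 ≈ 437.7589.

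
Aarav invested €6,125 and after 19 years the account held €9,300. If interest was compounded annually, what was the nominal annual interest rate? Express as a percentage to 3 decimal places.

2.222%

The 19-period growth factor is 9,300/6,125 = 1.51837.
r = 1.51837^(1/19) − 1 ≈ 0.0222242, i.e. 2.22242%.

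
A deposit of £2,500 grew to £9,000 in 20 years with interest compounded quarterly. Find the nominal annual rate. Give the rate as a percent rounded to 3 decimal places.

6.456%

The 80-period growth factor is 9,000/2,500 = 3.6.
r/4 = 3.6^(1/80) − 1 ≈ 0.0161405, so r ≈ 4·0.0161405 = 6.45622%.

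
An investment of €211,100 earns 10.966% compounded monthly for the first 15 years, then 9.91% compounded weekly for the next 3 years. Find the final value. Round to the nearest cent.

€1,460,857.21

Phase 1: 211,100·(1 + 0.10966/12)^180 ≈ 1,085,462.6809.
Phase 2: 1,085,462.6809·(1 + 0.0991/52)^156 ≈ 1,460,857.2150.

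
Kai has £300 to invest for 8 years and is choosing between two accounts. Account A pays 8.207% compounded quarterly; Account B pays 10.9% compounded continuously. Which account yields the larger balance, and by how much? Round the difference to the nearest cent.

Account B, by £142.89

A: (1 + 0.0205175)^32 ≈ 1.91537849, so 300 × 1.91537849 ≈ 574.6135.
B: e^(0.109·8) = e^0.872 ≈ 2.39168945, so 300 × 2.39168945 ≈ 717.5068.
Difference ≈ 142.8933 in favor of B.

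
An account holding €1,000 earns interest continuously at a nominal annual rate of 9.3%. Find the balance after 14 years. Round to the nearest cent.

A = P·e^(rt) = 1,000·e^(0.093·14) = 1,000·e^1.302.
e^1.302 ≈ 3.676642604, so A ≈ 3,676.6426.

€3,676.64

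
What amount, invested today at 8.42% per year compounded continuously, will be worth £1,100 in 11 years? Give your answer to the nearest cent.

P = A·e^(−rt) = 1,100·e^(−0.9262).
e^(−0.9262) ≈ 0.3960558668, so P ≈ 435.6615.

£435.66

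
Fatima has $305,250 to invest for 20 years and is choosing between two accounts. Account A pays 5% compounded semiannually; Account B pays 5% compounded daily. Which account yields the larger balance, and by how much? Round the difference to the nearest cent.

Account B, by $10,082.97

Account A growth factor: (1 + 0.025)^40 ≈ 2.68506383839; balance ≈ 819,615.7367.
Account B growth factor: (1 + 0.05/365)^7300 ≈ 2.71809566815; balance ≈ 829,698.7027.
Account B is larger by 10,082.9660.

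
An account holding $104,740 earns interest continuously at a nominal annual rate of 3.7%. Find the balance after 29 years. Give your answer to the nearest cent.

A = P·e^(rt) = 104,740·e^(0.037·29) = 104,740·e^1.073.
e^1.073 ≈ 2.92413877081, so A ≈ 306,274.2949.

$306,274.29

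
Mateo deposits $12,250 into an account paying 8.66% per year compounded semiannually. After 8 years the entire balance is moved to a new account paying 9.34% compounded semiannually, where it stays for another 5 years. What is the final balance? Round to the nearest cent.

Phase 1: 12,250·(1 + 0.0433)^16 ≈ 24,137.0065.
Phase 2: 24,137.0065·(1 + 0.0467)^10 ≈ 38,098.3045.

$38,098.30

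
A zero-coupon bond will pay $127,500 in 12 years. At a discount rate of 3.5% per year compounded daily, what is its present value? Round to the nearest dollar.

Periodic rate = 3.5%/365 = 0.0000958904; 4380 periods.
P = 127,500/(1 + 0.035/365)^4380 ≈ 127,500/1.52193091017 ≈ 83,775.1564.

$83,775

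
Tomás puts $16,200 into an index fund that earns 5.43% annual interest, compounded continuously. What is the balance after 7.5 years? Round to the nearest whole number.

$24,343

A = P·e^(rt) = 16,200·e^(0.0543·7.5) = 16,200·e^0.40725.
e^0.40725 ≈ 1.5026797286, so A ≈ 24,343.4116.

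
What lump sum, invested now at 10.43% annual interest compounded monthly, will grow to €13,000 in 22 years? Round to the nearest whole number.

Growth factor = (1 + 0.1043/12)^264 ≈ 9.8225961256.
P = 13,000/9.8225961256 ≈ 1,323.4790.

€1,323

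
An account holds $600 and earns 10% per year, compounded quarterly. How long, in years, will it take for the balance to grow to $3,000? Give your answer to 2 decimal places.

We need (1 + 0.025)^(4t) = 5, so 4t = ln 5 / ln 1.025 ≈ 65.1789.
t ≈ 65.1789/4 = 16.2947 years.

16.29 years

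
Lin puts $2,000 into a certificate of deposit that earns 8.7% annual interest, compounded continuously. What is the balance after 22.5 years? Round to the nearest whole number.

$14,163

A = P·e^(rt) = 2,000·e^(0.087·22.5) = 2,000·e^1.9575.
e^1.9575 ≈ 7.0816009144, so A ≈ 14,163.2018.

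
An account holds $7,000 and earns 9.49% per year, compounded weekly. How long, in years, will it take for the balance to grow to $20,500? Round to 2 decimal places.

11.33 years

We need (1 + 0.001825)^(52t) = 2.9286, so 52t = ln 2.9286 / ln 1.001825 ≈ 589.3123.
t ≈ 589.3123/52 = 11.3329 years.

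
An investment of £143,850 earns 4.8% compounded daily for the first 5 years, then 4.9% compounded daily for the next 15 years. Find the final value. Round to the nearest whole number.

Phase 1: 143,850·(1 + 0.048/365)^1825 ≈ 182,866.3047.
Phase 2: 182,866.3047·(1 + 0.049/365)^5475 ≈ 381,345.5728.

£381,346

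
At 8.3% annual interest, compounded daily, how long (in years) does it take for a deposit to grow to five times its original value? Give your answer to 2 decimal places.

(1 + 0.000227397)^(365t) = 5.
365t = ln 5 / ln(1 + 0.000227397) ≈ 1.6094/0.000227371 ≈ 7078.4533.
t ≈ 19.3930.

19.39 years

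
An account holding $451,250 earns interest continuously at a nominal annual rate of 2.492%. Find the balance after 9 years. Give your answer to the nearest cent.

$564,703.89

A = P·e^(rt) = 451,250·e^(0.02492·9) = 451,250·e^0.22428.
e^0.22428 ≈ 1.25142136836, so A ≈ 564,703.8925.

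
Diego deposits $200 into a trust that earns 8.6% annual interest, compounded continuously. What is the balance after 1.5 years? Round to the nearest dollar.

A = P·e^(rt) = 200·e^(0.086·1.5) = 200·e^0.129.
e^0.129 ≈ 1.13769012, so A ≈ 227.5380.

$228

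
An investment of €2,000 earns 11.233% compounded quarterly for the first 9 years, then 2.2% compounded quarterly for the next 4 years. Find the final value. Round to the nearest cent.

After 9 years at 11.233%: 2,000 × 2.710234066 ≈ 5,420.4681.
Then 4 years at 2.2%: 5,420.4681 × 1.091724858 ≈ 5,917.6598.

€5,917.66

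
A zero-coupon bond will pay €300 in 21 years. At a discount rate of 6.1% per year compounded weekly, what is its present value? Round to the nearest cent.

Periodic rate = 6.1%/52 = 0.00117308; 1092 periods.
P = 300/(1 + 0.061/52)^1092 ≈ 300/3.59753623 ≈ 83.3904.

€83.39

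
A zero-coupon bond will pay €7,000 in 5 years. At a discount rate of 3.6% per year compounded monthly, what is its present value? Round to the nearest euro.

Growth factor = (1 + 0.003)^60 ≈ 1.196894803.
P = 7,000/1.196894803 ≈ 5,848.4672.

€5,848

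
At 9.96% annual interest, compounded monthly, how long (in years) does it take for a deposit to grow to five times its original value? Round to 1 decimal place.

(1 + 0.0083)^(12t) = 5.
12t = ln 5 / ln(1 + 0.0083) ≈ 1.6094/0.00826574 ≈ 194.7118.
t ≈ 16.2260.

16.2 years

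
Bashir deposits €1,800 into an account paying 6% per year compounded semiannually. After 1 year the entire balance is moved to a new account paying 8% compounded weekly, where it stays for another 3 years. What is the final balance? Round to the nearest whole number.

€2,427

Phase 1: 1,800·(1 + 0.03)^2 ≈ 1,909.6200.
Phase 2: 1,909.6200·(1 + 0.08/52)^156 ≈ 2,427.1551.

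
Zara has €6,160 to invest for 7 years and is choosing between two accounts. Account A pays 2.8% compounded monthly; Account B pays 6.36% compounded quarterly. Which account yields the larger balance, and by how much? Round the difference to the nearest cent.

Account B, by €2,088.83

Account A growth factor: (1 + 0.028/12)^84 ≈ 1.21624919; balance ≈ 7,492.0950.
Account B growth factor: (1 + 0.0159)^28 ≈ 1.555345543; balance ≈ 9,580.9285.
Account B is larger by 2,088.8335.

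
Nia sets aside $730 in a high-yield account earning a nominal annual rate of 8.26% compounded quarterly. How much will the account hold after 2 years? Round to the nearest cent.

Periodic rate = 8.26%/4 = 0.02065; periods = 4·2 = 8.
A = 730·(1 + 0.02065)^8 ≈ 730·1.17764589 ≈ 859.6815.

$859.68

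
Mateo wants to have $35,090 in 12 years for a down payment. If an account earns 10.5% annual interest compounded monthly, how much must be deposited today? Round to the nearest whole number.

$10,008

Growth factor = (1 + 0.00875)^144 ≈ 3.506153076.
P = 35,090/3.506153076 ≈ 10,008.1198.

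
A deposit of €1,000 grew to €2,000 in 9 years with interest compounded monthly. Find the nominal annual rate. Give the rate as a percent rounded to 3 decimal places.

7.726%

The 108-period growth factor is 2,000/1,000 = 2.
r/12 = 2^(1/108) − 1 ≈ 0.00643867, so r ≈ 12·0.00643867 = 7.72640%.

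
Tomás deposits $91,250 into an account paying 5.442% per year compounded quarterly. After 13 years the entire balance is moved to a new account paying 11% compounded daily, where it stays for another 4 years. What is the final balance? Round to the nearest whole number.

Phase 1: 91,250·(1 + 0.013605)^52 ≈ 184,250.0320.
Phase 2: 184,250.0320·(1 + 0.11/365)^1460 ≈ 286,067.3912.

$286,067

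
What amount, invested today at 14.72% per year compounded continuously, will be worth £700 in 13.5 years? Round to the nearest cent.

P = A·e^(−rt) = 700·e^(−1.9872).
e^(−1.9872) ≈ 0.137078709, so P ≈ 95.9551.

£95.96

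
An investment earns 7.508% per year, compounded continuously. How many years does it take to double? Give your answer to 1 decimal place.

e^(0.07508t) = 2, so 0.07508t = ln 2 ≈ 0.69315.
t ≈ 0.69315/0.07508 ≈ 9.2321.

9.2 years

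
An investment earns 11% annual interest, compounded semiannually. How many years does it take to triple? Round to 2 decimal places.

(1 + 0.055)^(2t) = 3.
2t = ln 3 / ln(1 + 0.055) ≈ 1.0986/0.0535408 ≈ 20.5192.
t ≈ 10.2596.

10.26 years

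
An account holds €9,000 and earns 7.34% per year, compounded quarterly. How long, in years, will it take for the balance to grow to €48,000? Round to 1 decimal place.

23.0 years

We need (1 + 0.01835)^(4t) = 5.3333, so 4t = ln 5.3333 / ln 1.01835 ≈ 92.0593.
t ≈ 92.0593/4 = 23.0148 years.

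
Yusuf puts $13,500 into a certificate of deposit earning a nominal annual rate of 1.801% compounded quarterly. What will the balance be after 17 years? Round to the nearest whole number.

$18,323

Growth factor = (1 + 0.0045025)^68 ≈ 1.3572801353.
A ≈ 13,500 × 1.3572801353 ≈ 18,323.2818.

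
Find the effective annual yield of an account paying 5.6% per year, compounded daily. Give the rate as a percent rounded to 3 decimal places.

5.759%

One year is 365 periods at 0.000153425 each: (1 + 0.000153425)^365 ≈ 1.057593.
EAR = 1.057593 − 1 ≈ 5.75931%.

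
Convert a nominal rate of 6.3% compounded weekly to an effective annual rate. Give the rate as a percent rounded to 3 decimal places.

One year is 52 periods at 0.00121154 each: (1 + 0.00121154)^52 ≈ 1.064986.
EAR = 1.064986 − 1 ≈ 6.49862%.

6.499%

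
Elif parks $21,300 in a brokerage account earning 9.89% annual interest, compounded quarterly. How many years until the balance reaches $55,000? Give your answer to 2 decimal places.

9.71 years

(1 + 0.024725)^(4t) = 55,000/21,300 = 2.5822.
4t·ln(1 + 0.024725) = ln(2.5822); 4t = 0.94863/0.0244243 ≈ 38.8395.
t ≈ 9.7099 years.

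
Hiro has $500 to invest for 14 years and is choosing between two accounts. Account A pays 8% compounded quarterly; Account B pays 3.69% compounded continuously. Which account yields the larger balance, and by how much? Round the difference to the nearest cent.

Account A growth factor: (1 + 0.02)^56 ≈ 3.031165286; balance ≈ 1,515.5826.
Account B growth factor: e^(0.0369·14) = e^0.5166 ≈ 1.67631847; balance ≈ 838.1592.
Account A is larger by 677.4234.

Account A, by $677.42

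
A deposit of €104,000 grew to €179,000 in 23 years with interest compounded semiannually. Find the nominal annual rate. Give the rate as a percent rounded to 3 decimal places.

2.375%

(1 + r/2)^46 = 179,000/104,000 = 1.72115.
1 + r/2 = 1.72115^(1/46) ≈ 1.011874, so r/2 ≈ 0.0118742.
r ≈ 2·0.0118742 = 2.37484%.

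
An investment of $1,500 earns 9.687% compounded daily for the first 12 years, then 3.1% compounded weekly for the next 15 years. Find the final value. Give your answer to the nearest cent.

Phase 1: 1,500·(1 + 0.09687/365)^4380 ≈ 4,795.8496.
Phase 2: 4,795.8496·(1 + 0.031/52)^780 ≈ 7,634.0029.

$7,634.00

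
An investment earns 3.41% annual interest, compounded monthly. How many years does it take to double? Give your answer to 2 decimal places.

20.36 years

(1 + 0.00284167)^(12t) = 2.
12t = ln 2 / ln(1 + 0.00284167) ≈ 0.69315/0.00283764 ≈ 244.2692.
t ≈ 20.3558.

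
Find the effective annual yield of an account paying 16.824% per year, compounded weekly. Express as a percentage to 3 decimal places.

EAR = (1 + 16.824%/52)^52 − 1 = (1 + 0.00323538)^52 − 1.
(1 + 0.00323538)^52 ≈ 1.182899, so EAR ≈ 18.28993%.

18.290%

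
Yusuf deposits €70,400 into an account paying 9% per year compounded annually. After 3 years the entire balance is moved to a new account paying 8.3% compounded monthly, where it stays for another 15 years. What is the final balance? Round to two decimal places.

Phase 1: 70,400·(1 + 0.09)^3 ≈ 91,170.0416.
Phase 2: 91,170.0416·(1 + 0.083/12)^180 ≈ 315,273.4881.

€315,273.49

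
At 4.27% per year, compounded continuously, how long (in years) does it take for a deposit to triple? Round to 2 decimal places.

e^(0.0427t) = 3, so 0.0427t = ln 3 ≈ 1.0986.
t ≈ 1.0986/0.0427 ≈ 25.7286.

25.73 years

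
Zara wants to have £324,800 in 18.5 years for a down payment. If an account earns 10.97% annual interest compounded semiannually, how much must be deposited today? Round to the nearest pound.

£45,036

Growth factor = (1 + 0.05485)^37 ≈ 7.21200745341.
P = 324,800/7.21200745341 ≈ 45,036.0045.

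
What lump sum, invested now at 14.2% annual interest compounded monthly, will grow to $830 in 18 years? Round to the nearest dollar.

Periodic rate = 14.2%/12 = 0.0118333; 216 periods.
P = 830/(1 + 0.142/12)^216 ≈ 830/12.6922968 ≈ 65.3940.

$65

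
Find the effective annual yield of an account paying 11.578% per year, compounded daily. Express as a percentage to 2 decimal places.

One year is 365 periods at 0.000317205 each: (1 + 0.000317205)^365 ≈ 1.122728.
EAR = 1.122728 − 1 ≈ 12.27282%.

12.27%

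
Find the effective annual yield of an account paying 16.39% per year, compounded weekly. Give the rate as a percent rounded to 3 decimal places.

EAR = (1 + 16.39%/52)^52 − 1 = (1 + 0.00315192)^52 − 1.
(1 + 0.00315192)^52 ≈ 1.177793, so EAR ≈ 17.77929%.

17.779%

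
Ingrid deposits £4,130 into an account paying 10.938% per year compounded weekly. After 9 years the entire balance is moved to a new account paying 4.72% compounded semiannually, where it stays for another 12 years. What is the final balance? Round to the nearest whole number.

Phase 1: 4,130·(1 + 0.10938/52)^468 ≈ 11,041.5288.
Phase 2: 11,041.5288·(1 + 0.0236)^24 ≈ 19,326.6180.

£19,327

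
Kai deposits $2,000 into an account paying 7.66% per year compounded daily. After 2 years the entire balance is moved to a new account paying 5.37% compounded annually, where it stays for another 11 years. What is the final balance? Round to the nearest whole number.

After 2 years at 7.66%: 2,000 × 1.165539333 ≈ 2,331.0787.
Then 11 years at 5.37%: 2,331.0787 × 1.777815878 ≈ 4,144.2287.

$4,144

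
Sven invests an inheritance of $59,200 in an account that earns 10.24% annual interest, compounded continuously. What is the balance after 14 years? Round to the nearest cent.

A = P·e^(rt) = 59,200·e^(0.1024·14) = 59,200·e^1.4336.
e^1.4336 ≈ 4.19376961951, so A ≈ 248,271.1615.

$248,271.16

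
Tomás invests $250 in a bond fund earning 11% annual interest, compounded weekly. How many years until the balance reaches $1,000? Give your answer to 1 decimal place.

12.6 years

(1 + 0.00211538)^(52t) = 1,000/250 = 4.
52t·ln(1 + 0.00211538) = ln(4); 52t = 1.3863/0.00211315 ≈ 656.0321.
t ≈ 12.6160 years.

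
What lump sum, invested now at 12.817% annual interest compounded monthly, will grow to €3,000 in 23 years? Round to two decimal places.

Growth factor = (1 + 0.12817/12)^276 ≈ 18.77034332.
P = 3,000/18.77034332 ≈ 159.8266.

€159.83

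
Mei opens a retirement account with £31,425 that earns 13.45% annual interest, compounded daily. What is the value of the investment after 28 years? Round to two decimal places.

£1,356,834.99

Periodic rate = 13.45%/365 = 0.000368493; periods = 365·28 = 10220.
A = 31,425·(1 + 0.1345/365)^10220 ≈ 31,425·43.17692883332 ≈ 1,356,834.9886.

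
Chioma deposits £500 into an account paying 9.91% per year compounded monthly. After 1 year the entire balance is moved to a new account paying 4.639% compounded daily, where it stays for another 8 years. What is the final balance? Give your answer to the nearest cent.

Phase 1: 500·(1 + 0.0991/12)^12 ≈ 551.8637.
Phase 2: 551.8637·(1 + 0.04639/365)^2920 ≈ 799.8287.

£799.83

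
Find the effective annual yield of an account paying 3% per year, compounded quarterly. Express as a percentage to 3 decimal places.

EAR = (1 + 3%/4)^4 − 1 = (1 + 0.0075)^4 − 1.
(1 + 0.0075)^4 ≈ 1.030339, so EAR ≈ 3.03392%.

3.034%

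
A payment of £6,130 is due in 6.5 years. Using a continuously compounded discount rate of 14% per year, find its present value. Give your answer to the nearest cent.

£2,467.47

P = A·e^(−rt) = 6,130·e^(−0.91).
e^(−0.91) ≈ 0.402524224, so P ≈ 2,467.4735.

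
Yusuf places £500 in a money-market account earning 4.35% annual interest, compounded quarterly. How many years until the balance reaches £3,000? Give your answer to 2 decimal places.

(1 + 0.010875)^(4t) = 3,000/500 = 6.
4t·ln(1 + 0.010875) = ln(6); 4t = 1.7918/0.0108163 ≈ 165.6538.
t ≈ 41.4134 years.

41.41 years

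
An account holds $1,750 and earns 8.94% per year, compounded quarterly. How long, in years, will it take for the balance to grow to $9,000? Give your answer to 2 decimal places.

(1 + 0.02235)^(4t) = 9,000/1,750 = 5.1429.
4t·ln(1 + 0.02235) = ln(5.1429); 4t = 1.6376/0.0221039 ≈ 74.0869.
t ≈ 18.5217 years.

18.52 years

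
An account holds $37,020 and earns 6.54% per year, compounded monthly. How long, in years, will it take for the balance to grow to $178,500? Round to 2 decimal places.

24.12 years

(1 + 0.00545)^(12t) = 178,500/37,020 = 4.8217.
12t·ln(1 + 0.00545) = ln(4.8217); 12t = 1.5731/0.0054352 ≈ 289.4336.
t ≈ 24.1195 years.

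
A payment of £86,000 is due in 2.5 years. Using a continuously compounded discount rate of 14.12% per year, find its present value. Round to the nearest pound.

£60,422

P = A·e^(−rt) = 86,000·e^(−0.353).
e^(−0.353) ≈ 0.70257719338, so P ≈ 60,421.6386.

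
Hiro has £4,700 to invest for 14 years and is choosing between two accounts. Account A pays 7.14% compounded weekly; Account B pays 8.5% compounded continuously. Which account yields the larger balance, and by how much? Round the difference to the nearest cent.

A: (1 + 0.0714/52)^728 ≈ 2.7153323644, so 4,700 × 2.7153323644 ≈ 12,762.0621.
B: e^(0.085·14) = e^1.19 ≈ 3.2870812074, so 4,700 × 3.2870812074 ≈ 15,449.2817.
Difference ≈ 2,687.2196 in favor of B.

Account B, by £2,687.22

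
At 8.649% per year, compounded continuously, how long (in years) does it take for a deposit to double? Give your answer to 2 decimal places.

8.01 years

e^(0.08649t) = 2, so 0.08649t = ln 2 ≈ 0.69315.
t ≈ 0.69315/0.08649 ≈ 8.0142.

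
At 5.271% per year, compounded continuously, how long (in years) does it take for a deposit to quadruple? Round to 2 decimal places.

26.30 years

e^(0.05271t) = 4, so 0.05271t = ln 4 ≈ 1.3863.
t ≈ 1.3863/0.05271 ≈ 26.3004.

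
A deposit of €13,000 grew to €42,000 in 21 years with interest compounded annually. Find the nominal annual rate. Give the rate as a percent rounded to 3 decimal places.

5.743%

The 21-period growth factor is 42,000/13,000 = 3.23077.
r = 3.23077^(1/21) − 1 ≈ 0.0574325, i.e. 5.74325%.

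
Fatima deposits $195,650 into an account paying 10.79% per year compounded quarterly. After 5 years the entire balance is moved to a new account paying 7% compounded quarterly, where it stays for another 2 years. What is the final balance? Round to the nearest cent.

$382,782.99

Phase 1: 195,650·(1 + 0.026975)^20 ≈ 333,178.7413.
Phase 2: 333,178.7413·(1 + 0.0175)^8 ≈ 382,782.9864.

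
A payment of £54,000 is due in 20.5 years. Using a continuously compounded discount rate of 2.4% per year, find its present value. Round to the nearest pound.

P = A·e^(−rt) = 54,000·e^(−0.492).
e^(−0.492) ≈ 0.61140236583, so P ≈ 33,015.7278.

£33,016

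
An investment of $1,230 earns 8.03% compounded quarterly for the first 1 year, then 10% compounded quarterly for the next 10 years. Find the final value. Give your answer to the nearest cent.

$3,575.92

Phase 1: 1,230·(1 + 0.020075)^4 ≈ 1,331.7832.
Phase 2: 1,331.7832·(1 + 0.025)^40 ≈ 3,575.9229.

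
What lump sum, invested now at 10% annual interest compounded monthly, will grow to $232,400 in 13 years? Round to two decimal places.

$63,678.49

Growth factor = (1 + 0.1/12)^156 ≈ 3.64958418465.
P = 232,400/3.64958418465 ≈ 63,678.4873.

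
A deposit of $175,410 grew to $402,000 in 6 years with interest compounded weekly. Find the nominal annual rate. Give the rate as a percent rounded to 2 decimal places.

The 312-period growth factor is 402,000/175,410 = 2.29177.
r/52 = 2.29177^(1/312) − 1 ≈ 0.00266163, so r ≈ 52·0.00266163 = 13.84049%.

13.84%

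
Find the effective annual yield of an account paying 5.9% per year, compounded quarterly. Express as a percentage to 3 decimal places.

EAR = (1 + 5.9%/4)^4 − 1 = (1 + 0.01475)^4 − 1.
(1 + 0.01475)^4 ≈ 1.060318, so EAR ≈ 6.03183%.

6.032%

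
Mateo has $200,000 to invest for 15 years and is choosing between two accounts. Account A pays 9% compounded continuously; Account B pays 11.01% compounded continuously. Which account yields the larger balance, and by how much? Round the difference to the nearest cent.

Account B, by $271,474.13

A: e^(0.09·15) = e^1.35 ≈ 3.8574255307, so 200,000 × 3.8574255307 ≈ 771,485.1061.
B: e^(0.1101·15) = e^1.6515 ≈ 5.214796157703, so 200,000 × 5.214796157703 ≈ 1,042,959.2315.
Difference ≈ 271,474.1254 in favor of B.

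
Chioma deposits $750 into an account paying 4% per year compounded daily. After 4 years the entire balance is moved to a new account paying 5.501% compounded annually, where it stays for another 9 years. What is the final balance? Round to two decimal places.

After 4 years at 4%: 750 × 1.173500583 ≈ 880.1254.
Then 9 years at 5.501%: 880.1254 × 1.6192324 ≈ 1,425.1276.

$1,425.13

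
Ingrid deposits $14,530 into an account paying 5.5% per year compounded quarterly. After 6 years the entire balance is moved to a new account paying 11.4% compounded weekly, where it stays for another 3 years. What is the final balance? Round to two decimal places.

$28,377.40

After 6 years at 5.5%: 14,530 × 1.3878445148 ≈ 20,165.3808.
Then 3 years at 11.4%: 20,165.3808 × 1.4072334185 ≈ 28,377.3978.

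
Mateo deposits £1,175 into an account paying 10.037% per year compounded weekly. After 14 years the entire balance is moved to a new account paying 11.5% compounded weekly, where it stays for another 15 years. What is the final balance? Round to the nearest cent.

£26,794.30

After 14 years at 10.037%: 1,175 × 4.0707432876 ≈ 4,783.1234.
Then 15 years at 11.5%: 4,783.1234 × 5.6018413472 ≈ 26,794.2982.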